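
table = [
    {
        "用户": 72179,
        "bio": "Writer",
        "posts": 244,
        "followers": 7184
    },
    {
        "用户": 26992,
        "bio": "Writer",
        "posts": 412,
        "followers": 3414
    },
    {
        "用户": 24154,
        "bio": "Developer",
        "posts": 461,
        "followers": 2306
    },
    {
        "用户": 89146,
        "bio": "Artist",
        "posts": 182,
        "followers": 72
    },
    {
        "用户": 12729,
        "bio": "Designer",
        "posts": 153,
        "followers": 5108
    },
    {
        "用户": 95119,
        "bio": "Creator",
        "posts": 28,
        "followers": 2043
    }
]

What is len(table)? 6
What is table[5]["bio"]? "Creator"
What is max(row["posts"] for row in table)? 461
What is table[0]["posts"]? 244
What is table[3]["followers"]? 72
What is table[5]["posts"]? 28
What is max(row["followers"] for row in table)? 7184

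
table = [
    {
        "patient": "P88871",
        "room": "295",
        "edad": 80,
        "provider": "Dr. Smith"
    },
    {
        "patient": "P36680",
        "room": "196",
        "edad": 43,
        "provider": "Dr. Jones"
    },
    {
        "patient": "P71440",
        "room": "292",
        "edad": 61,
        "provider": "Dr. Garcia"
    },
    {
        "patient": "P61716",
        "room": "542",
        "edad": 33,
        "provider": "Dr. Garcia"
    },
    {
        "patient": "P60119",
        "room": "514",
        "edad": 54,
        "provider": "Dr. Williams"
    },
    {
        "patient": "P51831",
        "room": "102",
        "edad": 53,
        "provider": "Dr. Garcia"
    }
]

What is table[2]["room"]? "292"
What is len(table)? 6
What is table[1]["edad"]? 43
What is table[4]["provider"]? "Dr. Williams"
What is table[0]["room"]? "295"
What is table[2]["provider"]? "Dr. Garcia"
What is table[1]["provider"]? "Dr. Jones"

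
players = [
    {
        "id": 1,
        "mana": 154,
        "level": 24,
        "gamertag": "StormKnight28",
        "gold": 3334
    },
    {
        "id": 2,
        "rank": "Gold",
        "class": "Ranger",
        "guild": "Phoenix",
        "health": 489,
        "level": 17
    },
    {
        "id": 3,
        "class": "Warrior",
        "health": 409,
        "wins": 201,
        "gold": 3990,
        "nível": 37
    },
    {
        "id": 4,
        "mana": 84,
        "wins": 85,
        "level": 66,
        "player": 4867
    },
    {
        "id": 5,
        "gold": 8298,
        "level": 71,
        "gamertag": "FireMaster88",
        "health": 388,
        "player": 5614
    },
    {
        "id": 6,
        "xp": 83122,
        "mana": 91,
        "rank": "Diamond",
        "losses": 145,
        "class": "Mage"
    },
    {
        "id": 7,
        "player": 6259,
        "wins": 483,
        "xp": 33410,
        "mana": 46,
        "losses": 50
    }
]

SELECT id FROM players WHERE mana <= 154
[1, 4, 6, 7]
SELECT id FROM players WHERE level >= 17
[1, 2, 4, 5]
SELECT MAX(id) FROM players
7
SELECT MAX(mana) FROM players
154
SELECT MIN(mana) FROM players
46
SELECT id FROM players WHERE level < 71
[1, 2, 4]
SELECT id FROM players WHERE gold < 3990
[1]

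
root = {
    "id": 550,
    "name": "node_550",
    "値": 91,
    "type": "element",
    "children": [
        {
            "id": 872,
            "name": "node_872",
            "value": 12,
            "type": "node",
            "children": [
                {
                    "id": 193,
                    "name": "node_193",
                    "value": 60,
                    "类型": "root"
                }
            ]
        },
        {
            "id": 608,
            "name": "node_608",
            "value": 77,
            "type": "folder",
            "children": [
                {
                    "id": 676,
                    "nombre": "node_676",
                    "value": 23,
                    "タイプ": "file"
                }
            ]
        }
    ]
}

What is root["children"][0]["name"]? "node_872"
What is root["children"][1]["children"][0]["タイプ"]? "file"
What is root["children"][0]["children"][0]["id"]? 193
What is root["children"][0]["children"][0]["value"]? 60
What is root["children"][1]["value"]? 77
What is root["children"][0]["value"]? 12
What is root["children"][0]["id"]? 872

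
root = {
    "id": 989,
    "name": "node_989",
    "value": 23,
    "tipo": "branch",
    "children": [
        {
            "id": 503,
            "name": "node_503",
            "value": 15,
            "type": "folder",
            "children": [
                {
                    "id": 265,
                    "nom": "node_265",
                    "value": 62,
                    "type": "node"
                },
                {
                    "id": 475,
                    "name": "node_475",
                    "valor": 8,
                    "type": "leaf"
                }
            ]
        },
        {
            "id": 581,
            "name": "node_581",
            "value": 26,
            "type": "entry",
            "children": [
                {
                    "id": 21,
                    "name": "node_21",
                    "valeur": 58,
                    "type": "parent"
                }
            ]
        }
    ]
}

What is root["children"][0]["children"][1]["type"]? "leaf"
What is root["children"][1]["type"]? "entry"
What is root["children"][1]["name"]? "node_581"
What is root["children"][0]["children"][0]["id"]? 265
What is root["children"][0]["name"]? "node_503"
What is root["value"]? 23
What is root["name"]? "node_989"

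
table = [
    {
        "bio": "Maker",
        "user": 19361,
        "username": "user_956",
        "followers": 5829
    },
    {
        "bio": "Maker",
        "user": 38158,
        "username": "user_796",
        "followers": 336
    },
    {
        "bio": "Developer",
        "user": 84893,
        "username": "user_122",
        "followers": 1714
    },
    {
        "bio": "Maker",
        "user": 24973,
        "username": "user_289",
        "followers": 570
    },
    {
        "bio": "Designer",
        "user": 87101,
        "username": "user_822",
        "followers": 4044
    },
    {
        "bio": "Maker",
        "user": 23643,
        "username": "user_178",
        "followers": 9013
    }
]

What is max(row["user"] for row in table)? 87101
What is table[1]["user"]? 38158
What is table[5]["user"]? 23643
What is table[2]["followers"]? 1714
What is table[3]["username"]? "user_289"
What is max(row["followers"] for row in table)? 9013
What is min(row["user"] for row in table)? 19361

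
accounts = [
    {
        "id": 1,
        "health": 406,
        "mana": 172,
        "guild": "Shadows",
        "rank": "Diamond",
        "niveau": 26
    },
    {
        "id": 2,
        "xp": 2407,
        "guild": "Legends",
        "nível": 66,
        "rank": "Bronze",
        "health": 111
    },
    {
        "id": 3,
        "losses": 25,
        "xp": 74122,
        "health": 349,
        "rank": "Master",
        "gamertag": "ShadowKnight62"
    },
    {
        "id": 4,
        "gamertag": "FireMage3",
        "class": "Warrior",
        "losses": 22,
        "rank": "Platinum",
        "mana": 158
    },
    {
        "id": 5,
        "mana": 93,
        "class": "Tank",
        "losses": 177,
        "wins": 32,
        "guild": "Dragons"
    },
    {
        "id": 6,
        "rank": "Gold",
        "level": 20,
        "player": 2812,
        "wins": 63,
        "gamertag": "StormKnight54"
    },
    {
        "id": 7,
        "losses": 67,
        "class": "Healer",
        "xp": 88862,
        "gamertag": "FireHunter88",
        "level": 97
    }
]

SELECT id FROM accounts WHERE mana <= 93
[5]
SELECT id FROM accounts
[1, 2, 3, 4, 5, 6, 7]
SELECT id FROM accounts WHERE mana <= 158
[4, 5]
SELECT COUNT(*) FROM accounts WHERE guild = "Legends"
1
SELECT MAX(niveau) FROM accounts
26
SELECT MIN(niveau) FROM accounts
26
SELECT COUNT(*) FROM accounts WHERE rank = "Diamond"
1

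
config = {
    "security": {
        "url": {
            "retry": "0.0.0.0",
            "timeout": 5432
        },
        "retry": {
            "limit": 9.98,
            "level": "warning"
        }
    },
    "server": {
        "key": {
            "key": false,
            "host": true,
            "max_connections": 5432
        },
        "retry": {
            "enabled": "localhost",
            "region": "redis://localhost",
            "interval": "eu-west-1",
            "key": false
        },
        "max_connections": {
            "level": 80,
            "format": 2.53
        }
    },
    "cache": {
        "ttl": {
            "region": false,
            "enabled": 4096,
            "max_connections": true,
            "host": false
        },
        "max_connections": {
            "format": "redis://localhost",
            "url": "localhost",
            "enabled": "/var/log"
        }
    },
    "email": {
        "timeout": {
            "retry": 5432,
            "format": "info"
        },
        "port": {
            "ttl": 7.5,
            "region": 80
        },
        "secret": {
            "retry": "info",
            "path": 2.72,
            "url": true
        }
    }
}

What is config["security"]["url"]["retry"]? "0.0.0.0"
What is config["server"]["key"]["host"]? True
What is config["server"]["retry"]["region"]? "redis://localhost"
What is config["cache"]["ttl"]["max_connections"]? True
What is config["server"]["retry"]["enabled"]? "localhost"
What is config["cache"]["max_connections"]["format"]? "redis://localhost"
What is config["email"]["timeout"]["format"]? "info"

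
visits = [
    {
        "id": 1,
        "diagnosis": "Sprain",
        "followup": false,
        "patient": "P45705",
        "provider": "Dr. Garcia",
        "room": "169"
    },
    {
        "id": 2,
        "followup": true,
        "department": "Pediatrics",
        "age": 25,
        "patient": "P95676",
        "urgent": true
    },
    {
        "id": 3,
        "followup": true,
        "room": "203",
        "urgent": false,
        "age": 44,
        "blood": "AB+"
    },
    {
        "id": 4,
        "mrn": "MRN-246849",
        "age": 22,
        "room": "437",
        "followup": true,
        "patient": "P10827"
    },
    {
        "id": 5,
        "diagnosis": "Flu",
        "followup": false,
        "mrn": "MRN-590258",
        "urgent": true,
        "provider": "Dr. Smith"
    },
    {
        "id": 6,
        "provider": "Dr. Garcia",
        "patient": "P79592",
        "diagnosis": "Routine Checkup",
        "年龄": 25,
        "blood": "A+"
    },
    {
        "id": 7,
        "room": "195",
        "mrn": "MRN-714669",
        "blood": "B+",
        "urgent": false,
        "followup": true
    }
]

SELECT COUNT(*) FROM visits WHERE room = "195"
1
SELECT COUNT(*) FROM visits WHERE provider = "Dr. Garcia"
2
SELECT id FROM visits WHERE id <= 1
[1]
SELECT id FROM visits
[1, 2, 3, 4, 5, 6, 7]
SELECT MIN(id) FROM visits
1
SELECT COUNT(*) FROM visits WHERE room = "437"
1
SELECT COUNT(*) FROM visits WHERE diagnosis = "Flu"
1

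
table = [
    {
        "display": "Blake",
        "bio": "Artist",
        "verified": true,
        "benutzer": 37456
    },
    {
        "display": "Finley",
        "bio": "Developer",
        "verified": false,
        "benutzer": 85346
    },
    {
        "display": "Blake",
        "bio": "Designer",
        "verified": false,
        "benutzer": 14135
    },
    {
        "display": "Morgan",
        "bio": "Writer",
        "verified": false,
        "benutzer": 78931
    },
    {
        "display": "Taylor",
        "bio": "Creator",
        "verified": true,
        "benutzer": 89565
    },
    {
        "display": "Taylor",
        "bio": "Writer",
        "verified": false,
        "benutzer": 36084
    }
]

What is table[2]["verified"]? False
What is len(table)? 6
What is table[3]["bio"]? "Writer"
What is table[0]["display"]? "Blake"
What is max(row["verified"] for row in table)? True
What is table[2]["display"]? "Blake"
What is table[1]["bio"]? "Developer"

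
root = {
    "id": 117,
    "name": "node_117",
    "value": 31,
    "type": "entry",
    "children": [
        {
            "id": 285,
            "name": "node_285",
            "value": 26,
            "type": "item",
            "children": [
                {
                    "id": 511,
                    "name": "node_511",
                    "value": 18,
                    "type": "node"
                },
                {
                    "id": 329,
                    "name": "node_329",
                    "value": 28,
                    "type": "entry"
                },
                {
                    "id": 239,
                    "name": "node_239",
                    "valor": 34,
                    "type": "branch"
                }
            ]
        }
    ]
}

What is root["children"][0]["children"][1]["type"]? "entry"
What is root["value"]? 31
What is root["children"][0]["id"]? 285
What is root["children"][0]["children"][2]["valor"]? 34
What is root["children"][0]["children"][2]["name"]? "node_239"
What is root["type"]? "entry"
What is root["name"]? "node_117"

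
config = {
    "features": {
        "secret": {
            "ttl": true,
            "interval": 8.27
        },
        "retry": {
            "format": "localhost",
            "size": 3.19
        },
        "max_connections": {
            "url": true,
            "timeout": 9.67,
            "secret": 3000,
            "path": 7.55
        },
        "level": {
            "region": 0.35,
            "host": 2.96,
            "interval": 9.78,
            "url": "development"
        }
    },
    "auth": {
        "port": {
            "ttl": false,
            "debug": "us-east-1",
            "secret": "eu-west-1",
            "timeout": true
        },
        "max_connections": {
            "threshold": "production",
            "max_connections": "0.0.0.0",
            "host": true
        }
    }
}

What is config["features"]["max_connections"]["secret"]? 3000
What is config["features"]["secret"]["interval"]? 8.27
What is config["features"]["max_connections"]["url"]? True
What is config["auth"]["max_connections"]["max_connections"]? "0.0.0.0"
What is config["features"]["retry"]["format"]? "localhost"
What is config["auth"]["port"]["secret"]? "eu-west-1"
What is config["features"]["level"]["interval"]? 9.78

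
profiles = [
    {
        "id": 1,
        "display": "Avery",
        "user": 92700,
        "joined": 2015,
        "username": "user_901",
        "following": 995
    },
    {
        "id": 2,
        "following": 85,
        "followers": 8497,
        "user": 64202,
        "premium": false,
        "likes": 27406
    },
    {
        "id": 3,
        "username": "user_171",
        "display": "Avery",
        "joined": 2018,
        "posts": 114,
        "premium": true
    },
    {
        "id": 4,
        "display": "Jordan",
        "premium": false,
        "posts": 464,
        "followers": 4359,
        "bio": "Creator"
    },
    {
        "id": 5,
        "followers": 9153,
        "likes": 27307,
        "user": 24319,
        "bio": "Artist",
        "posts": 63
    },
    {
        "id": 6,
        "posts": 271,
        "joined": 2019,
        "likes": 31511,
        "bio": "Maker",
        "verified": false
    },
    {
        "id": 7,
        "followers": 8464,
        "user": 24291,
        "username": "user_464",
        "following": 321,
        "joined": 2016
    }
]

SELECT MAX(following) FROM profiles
995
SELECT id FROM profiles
[1, 2, 3, 4, 5, 6, 7]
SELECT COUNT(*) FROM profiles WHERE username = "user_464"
1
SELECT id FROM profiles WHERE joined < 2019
[1, 3, 7]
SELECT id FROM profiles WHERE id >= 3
[3, 4, 5, 6, 7]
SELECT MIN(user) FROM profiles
24291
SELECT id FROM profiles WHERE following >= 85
[1, 2, 7]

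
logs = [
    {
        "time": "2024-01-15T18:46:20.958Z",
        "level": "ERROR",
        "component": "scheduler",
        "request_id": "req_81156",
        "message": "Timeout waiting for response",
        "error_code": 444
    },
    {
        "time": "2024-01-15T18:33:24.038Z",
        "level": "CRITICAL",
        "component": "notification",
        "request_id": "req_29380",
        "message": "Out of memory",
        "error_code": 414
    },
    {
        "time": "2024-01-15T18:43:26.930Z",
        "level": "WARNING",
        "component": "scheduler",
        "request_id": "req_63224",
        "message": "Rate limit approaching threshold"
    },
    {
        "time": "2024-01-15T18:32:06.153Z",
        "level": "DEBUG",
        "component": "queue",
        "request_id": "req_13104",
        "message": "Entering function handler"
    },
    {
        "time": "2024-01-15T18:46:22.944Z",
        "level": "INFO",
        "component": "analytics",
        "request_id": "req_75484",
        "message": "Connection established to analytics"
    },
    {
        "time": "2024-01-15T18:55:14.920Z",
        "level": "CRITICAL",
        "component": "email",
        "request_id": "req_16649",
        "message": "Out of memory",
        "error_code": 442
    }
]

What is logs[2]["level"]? "WARNING"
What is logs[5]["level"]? "CRITICAL"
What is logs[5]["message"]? "Out of memory"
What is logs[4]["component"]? "analytics"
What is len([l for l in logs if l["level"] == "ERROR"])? 1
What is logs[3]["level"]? "DEBUG"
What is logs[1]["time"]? "2024-01-15T18:33:24.038Z"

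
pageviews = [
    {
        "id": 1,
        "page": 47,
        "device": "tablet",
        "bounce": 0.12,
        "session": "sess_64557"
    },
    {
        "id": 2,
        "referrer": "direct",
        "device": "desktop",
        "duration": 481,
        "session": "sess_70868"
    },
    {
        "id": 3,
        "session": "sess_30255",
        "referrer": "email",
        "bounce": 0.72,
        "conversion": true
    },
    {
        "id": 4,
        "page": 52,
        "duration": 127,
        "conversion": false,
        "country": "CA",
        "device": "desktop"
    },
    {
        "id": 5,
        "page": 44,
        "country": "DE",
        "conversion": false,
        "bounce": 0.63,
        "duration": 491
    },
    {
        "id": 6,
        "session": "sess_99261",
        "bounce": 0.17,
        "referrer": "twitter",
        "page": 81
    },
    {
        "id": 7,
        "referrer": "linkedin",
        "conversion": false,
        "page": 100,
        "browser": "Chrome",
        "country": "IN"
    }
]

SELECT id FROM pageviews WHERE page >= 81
[6, 7]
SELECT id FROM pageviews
[1, 2, 3, 4, 5, 6, 7]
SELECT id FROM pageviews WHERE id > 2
[3, 4, 5, 6, 7]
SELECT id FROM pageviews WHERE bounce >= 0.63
[3, 5]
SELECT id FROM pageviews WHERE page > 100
[]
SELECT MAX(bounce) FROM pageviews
0.72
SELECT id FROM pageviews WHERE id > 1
[2, 3, 4, 5, 6, 7]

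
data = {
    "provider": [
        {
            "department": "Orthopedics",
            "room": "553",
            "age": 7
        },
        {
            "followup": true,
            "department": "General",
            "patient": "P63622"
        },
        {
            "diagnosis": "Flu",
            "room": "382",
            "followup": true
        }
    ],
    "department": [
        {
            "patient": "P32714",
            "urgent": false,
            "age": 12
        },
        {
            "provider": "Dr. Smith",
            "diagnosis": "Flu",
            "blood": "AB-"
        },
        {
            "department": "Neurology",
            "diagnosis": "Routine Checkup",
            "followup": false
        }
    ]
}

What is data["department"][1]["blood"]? "AB-"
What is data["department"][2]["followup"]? False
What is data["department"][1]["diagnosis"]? "Flu"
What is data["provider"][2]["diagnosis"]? "Flu"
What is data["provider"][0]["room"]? "553"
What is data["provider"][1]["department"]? "General"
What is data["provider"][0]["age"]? 7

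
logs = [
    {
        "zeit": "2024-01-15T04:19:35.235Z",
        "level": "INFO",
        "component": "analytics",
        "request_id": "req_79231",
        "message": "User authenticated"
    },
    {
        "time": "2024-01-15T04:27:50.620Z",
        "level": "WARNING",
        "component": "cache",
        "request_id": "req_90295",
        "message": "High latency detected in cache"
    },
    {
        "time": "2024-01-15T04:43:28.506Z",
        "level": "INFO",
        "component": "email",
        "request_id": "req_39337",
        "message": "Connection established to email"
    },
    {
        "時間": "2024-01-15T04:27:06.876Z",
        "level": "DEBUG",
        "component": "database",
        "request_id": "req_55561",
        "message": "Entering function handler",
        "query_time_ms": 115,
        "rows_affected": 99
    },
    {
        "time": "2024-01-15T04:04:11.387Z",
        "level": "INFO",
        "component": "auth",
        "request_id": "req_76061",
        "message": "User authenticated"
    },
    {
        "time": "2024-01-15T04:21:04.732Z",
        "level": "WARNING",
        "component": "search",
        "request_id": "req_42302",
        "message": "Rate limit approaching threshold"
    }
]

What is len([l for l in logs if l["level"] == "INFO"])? 3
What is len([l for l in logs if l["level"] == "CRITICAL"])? 0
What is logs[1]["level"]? "WARNING"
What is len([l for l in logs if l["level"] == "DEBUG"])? 1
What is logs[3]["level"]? "DEBUG"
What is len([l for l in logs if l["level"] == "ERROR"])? 0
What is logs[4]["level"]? "INFO"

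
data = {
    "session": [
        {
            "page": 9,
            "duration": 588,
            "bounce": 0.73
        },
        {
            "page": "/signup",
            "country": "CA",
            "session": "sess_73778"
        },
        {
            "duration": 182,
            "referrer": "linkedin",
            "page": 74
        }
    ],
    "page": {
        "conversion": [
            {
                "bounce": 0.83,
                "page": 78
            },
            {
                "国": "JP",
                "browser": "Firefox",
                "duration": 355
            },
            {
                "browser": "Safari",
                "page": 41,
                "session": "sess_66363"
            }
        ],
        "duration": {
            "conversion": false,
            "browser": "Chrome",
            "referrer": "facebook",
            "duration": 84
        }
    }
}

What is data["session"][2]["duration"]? 182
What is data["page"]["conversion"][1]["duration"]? 355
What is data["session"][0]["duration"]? 588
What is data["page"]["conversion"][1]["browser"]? "Firefox"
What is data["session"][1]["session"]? "sess_73778"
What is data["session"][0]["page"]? 9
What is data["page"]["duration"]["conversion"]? False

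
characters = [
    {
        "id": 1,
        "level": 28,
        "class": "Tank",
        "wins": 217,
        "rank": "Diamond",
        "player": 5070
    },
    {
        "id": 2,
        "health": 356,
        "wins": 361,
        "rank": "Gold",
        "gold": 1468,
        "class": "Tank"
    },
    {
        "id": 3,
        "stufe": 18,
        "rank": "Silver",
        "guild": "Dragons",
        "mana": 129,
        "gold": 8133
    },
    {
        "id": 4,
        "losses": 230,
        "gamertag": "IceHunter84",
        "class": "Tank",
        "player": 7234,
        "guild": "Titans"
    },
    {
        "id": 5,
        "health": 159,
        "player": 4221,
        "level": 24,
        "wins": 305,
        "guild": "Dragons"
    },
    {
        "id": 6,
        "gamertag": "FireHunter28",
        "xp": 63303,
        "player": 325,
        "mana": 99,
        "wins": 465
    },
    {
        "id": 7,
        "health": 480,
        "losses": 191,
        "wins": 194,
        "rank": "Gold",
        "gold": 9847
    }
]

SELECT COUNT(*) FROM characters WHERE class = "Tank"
3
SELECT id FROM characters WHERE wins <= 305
[1, 5, 7]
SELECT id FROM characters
[1, 2, 3, 4, 5, 6, 7]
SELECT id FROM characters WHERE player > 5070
[4]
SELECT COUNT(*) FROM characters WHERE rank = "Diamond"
1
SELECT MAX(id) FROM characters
7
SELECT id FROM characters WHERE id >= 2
[2, 3, 4, 5, 6, 7]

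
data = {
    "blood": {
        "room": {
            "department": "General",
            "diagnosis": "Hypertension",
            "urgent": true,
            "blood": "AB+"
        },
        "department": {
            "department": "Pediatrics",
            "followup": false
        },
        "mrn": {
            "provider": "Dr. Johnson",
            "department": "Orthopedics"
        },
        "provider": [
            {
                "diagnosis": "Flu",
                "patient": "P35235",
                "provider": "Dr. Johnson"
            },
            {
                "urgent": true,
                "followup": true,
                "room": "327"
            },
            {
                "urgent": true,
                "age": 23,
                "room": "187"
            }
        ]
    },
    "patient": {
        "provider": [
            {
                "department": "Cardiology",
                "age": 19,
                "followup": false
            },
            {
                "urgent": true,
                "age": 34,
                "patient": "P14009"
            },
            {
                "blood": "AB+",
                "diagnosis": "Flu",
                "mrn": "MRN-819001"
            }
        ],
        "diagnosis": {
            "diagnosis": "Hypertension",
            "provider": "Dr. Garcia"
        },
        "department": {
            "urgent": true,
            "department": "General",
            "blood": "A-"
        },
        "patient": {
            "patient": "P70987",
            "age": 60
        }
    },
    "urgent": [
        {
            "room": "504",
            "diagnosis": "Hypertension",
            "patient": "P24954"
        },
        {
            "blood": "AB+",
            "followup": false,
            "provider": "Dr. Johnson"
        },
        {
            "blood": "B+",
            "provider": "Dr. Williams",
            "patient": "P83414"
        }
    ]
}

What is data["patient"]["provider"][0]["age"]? 19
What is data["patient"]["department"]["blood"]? "A-"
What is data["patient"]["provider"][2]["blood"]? "AB+"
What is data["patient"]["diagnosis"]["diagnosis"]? "Hypertension"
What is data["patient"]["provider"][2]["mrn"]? "MRN-819001"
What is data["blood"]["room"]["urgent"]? True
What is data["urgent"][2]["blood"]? "B+"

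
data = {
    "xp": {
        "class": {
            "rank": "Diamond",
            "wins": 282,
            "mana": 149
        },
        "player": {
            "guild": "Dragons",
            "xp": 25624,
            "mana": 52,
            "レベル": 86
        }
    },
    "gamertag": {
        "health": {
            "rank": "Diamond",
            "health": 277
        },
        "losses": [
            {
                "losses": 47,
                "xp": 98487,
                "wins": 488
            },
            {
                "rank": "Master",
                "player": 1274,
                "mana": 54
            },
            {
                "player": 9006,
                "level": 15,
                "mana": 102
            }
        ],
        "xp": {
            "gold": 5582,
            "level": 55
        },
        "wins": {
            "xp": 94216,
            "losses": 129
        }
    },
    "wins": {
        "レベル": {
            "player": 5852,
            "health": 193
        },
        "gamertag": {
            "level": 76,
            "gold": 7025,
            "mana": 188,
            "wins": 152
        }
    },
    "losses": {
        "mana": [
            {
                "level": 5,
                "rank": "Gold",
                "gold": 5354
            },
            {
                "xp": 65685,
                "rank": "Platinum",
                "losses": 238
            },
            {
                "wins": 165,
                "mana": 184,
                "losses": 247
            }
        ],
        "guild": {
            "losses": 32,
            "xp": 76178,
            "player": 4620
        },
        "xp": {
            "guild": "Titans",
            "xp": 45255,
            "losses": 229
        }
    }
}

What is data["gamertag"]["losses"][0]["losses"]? 47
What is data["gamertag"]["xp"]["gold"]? 5582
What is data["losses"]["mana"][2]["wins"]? 165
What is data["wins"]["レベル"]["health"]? 193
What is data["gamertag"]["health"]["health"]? 277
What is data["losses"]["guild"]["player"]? 4620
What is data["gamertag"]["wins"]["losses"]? 129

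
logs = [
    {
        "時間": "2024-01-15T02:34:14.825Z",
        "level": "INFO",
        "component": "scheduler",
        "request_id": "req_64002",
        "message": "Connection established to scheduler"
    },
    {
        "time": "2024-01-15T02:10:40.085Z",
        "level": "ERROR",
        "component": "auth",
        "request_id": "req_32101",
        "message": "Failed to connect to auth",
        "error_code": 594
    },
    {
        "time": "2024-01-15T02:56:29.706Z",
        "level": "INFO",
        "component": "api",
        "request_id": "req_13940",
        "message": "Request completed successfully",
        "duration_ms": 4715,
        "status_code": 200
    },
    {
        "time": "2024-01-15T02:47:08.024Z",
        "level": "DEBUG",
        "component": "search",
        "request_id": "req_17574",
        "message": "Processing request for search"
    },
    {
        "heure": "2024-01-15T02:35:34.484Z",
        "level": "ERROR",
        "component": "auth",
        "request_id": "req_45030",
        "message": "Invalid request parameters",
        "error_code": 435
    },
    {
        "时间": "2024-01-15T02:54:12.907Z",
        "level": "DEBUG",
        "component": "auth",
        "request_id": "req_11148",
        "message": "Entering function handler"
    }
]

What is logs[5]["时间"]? "2024-01-15T02:54:12.907Z"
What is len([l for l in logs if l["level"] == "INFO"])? 2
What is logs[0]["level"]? "INFO"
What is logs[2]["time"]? "2024-01-15T02:56:29.706Z"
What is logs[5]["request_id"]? "req_11148"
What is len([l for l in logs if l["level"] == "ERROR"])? 2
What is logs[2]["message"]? "Request completed successfully"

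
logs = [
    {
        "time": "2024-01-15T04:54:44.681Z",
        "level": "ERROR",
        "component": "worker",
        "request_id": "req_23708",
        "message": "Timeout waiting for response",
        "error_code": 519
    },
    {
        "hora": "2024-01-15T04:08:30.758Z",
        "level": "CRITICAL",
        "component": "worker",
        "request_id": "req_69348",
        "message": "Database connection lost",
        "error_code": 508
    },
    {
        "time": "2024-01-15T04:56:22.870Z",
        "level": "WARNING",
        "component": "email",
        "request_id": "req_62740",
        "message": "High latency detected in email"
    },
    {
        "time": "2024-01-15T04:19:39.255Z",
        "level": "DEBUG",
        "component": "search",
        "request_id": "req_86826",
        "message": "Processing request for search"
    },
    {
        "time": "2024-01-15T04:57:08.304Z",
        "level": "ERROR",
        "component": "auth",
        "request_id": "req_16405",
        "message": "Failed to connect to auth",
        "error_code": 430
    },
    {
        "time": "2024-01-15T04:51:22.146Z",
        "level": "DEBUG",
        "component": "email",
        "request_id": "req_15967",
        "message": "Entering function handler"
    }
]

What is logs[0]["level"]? "ERROR"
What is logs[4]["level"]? "ERROR"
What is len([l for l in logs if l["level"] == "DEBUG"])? 2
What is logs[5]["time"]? "2024-01-15T04:51:22.146Z"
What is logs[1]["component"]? "worker"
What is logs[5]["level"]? "DEBUG"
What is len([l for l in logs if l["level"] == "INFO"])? 0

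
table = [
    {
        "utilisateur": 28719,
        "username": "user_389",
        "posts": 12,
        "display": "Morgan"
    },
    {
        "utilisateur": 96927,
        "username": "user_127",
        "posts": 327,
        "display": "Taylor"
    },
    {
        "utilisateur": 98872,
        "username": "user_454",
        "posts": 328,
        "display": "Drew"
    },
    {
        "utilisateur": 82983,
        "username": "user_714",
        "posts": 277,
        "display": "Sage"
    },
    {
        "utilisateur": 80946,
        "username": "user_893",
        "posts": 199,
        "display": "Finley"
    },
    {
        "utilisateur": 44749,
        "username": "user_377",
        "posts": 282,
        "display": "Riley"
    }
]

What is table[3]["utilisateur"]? 82983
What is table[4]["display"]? "Finley"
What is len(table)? 6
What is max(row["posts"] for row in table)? 328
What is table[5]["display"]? "Riley"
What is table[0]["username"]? "user_389"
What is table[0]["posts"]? 12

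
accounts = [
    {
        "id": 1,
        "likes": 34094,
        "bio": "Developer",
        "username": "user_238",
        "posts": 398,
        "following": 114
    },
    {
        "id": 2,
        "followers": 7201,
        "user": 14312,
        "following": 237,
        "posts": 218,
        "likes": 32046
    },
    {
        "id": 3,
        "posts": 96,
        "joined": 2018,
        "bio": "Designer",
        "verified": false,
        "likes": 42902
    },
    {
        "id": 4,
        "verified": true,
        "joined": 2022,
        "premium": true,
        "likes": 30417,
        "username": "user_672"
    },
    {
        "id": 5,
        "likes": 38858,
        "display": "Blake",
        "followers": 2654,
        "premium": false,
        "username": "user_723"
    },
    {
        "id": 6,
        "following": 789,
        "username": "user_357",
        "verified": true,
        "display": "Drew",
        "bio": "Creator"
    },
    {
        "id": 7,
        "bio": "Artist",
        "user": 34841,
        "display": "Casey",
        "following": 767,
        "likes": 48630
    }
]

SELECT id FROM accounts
[1, 2, 3, 4, 5, 6, 7]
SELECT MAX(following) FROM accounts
789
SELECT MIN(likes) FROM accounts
30417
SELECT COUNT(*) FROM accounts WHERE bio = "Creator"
1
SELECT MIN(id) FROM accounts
1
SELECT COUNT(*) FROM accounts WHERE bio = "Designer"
1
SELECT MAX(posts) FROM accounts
398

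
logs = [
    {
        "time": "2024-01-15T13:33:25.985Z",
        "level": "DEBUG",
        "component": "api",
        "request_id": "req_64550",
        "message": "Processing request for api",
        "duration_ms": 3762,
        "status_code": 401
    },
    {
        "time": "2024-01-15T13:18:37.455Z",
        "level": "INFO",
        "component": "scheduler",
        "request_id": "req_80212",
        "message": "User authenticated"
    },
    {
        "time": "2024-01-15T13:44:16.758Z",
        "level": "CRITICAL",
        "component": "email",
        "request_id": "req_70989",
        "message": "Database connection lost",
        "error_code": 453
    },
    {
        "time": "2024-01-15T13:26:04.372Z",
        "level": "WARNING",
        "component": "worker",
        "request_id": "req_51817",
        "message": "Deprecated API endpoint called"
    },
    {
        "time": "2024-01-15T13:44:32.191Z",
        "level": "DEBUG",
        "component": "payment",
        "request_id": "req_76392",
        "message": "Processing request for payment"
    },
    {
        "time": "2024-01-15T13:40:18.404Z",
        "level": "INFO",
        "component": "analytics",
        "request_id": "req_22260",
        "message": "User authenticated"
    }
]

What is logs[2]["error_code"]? 453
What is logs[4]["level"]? "DEBUG"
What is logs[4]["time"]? "2024-01-15T13:44:32.191Z"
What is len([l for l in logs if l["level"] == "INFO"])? 2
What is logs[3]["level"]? "WARNING"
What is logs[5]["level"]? "INFO"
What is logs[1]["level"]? "INFO"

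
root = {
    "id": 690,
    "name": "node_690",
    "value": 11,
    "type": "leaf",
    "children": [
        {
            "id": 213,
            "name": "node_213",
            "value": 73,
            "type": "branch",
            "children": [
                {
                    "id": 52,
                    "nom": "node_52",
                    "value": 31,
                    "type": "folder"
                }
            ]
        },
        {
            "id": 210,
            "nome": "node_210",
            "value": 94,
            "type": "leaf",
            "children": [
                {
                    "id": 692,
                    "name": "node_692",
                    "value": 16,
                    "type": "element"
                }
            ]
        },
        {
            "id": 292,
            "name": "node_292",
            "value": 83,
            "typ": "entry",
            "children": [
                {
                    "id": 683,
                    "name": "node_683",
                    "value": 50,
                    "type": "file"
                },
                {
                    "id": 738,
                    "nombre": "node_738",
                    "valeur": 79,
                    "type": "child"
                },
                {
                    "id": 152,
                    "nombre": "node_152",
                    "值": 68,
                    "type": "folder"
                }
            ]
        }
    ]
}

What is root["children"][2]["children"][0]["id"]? 683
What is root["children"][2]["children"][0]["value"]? 50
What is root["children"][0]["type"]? "branch"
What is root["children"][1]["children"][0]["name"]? "node_692"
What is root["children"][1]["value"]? 94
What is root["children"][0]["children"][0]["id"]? 52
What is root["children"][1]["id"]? 210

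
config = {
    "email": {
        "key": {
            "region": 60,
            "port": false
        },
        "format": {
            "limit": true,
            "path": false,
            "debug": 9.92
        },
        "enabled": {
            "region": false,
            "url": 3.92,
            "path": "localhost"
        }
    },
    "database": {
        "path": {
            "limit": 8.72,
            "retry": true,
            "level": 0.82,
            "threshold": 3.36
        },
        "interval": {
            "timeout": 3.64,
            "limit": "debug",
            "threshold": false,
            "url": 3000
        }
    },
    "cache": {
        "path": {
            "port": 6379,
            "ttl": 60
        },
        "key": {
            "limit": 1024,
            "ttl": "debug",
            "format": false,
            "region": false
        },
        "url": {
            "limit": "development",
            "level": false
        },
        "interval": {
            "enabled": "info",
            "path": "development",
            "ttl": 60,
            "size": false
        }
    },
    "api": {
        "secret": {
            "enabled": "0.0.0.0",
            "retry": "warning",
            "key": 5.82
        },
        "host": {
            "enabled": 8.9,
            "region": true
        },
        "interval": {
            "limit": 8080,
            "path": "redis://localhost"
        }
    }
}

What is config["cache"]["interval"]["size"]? False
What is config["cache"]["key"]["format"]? False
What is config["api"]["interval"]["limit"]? 8080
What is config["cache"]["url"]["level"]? False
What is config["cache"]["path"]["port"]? 6379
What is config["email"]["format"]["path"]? False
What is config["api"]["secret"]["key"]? 5.82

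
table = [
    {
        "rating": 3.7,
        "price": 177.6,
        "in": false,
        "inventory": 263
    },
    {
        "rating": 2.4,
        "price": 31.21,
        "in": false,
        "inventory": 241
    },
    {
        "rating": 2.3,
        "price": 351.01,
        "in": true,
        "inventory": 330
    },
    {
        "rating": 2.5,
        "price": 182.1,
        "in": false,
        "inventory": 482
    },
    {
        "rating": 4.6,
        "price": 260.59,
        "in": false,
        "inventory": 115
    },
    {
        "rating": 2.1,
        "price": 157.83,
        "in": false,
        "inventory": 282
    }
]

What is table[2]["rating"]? 2.3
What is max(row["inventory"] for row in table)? 482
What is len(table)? 6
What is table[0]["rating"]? 3.7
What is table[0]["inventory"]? 263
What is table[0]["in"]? False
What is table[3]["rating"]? 2.5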